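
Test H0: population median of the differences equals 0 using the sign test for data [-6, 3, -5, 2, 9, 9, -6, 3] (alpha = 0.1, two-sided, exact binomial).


Step 1: Discard zero differences. Original n = 8; n_eff = number of nonzero differences = 8.
Nonzero differences (with sign): -6, +3, -5, +2, +9, +9, -6, +3
Step 2: Count signs: positive = 5, negative = 3.
Step 3: Under H0: P(positive) = 0.5, so the number of positives S ~ Bin(8, 0.5).
Step 4: Two-sided exact p-value = sum of Bin(8,0.5) probabilities at or below the observed probability = 0.726562.
Step 5: alpha = 0.1. fail to reject H0.

n_eff = 8, pos = 5, neg = 3, p = 0.726562, fail to reject H0.


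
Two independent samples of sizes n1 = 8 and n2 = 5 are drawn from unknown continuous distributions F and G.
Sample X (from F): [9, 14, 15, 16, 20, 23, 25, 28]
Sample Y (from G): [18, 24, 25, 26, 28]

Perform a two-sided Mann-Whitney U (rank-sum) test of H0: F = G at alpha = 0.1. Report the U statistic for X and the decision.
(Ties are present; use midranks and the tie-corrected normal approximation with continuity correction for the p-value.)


Step 1: Combine and sort all 13 observations; assign midranks.
sorted (value, group): (9,X), (14,X), (15,X), (16,X), (18,Y), (20,X), (23,X), (24,Y), (25,X), (25,Y), (26,Y), (28,X), (28,Y)
ranks: 9->1, 14->2, 15->3, 16->4, 18->5, 20->6, 23->7, 24->8, 25->9.5, 25->9.5, 26->11, 28->12.5, 28->12.5
Step 2: Rank sum for X: R1 = 1 + 2 + 3 + 4 + 6 + 7 + 9.5 + 12.5 = 45.
Step 3: U_X = R1 - n1(n1+1)/2 = 45 - 8*9/2 = 45 - 36 = 9.
       U_Y = n1*n2 - U_X = 40 - 9 = 31.
Step 4: Ties are present, so use the tie-corrected normal approximation (with continuity correction) for the p-value.
Step 5: p-value = 0.123248; compare to alpha = 0.1. fail to reject H0.

U_X = 9, p = 0.123248, fail to reject H0 at alpha = 0.1.


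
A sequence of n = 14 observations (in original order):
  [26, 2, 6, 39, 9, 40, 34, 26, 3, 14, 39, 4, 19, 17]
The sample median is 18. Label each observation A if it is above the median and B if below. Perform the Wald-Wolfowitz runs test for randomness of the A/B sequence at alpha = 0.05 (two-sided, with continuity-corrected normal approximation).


Step 1: Compute median = 18; label A = above, B = below.
Labels in order: ABBABAAABBABAB  (n_A = 7, n_B = 7)
Step 2: Count runs R = 10.
Step 3: Under H0 (random ordering), E[R] = 2*n_A*n_B/(n_A+n_B) + 1 = 2*7*7/14 + 1 = 8.0000.
        Var[R] = 2*n_A*n_B*(2*n_A*n_B - n_A - n_B) / ((n_A+n_B)^2 * (n_A+n_B-1)) = 8232/2548 = 3.2308.
        SD[R] = 1.7974.
Step 4: Continuity-corrected z = (R - 0.5 - E[R]) / SD[R] = (10 - 0.5 - 8.0000) / 1.7974 = 0.8345.
Step 5: Two-sided p-value via normal approximation = 2*(1 - Phi(|z|)) = 0.403986.
Step 6: alpha = 0.05. fail to reject H0.

R = 10, z = 0.8345, p = 0.403986, fail to reject H0.


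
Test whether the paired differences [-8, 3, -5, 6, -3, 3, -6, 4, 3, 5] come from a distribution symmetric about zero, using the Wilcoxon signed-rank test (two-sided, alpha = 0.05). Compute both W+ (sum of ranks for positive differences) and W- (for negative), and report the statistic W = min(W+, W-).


Step 1: Drop any zero differences (none here) and take |d_i|.
|d| = [8, 3, 5, 6, 3, 3, 6, 4, 3, 5]
Step 2: Midrank |d_i| (ties get averaged ranks).
ranks: |8|->10, |3|->2.5, |5|->6.5, |6|->8.5, |3|->2.5, |3|->2.5, |6|->8.5, |4|->5, |3|->2.5, |5|->6.5
Step 3: Attach original signs; sum ranks with positive sign and with negative sign.
W+ = 2.5 + 8.5 + 2.5 + 5 + 2.5 + 6.5 = 27.5
W- = 10 + 6.5 + 2.5 + 8.5 = 27.5
(Check: W+ + W- = 55 should equal n(n+1)/2 = 55.)
Step 4: Test statistic W = min(W+, W-) = 27.5.
Step 5: Ties in |d|, so use the tie-corrected normal approximation.
        E[W] = n(n+1)/4 = 10*11/4 = 27.5.
        Tie groups: |d|=3 (t=4), |d|=5 (t=2), |d|=6 (t=2); sum(t^3 - t) = 72.
        Var[W] = n(n+1)(2n+1)/24 - sum(t^3-t)/48 = 2310/24 - 72/48 = 94.75.
        z = (W - E[W]) / sqrt(Var[W]) = (27.5 - 27.5) / 9.7340 = 0.0000.
        Two-sided p = 2*Phi(z) = 1.000000.
Step 6: alpha = 0.05. fail to reject H0.

W+ = 27.5, W- = 27.5, W = min = 27.5, p = 1.000000, fail to reject H0.


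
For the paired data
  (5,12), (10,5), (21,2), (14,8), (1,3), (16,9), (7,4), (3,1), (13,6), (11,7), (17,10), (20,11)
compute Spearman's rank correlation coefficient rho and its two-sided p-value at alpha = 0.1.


Step 1: Rank x and y separately (midranks; no ties here).
rank(x): 5->3, 10->5, 21->12, 14->8, 1->1, 16->9, 7->4, 3->2, 13->7, 11->6, 17->10, 20->11
rank(y): 12->12, 5->5, 2->2, 8->8, 3->3, 9->9, 4->4, 1->1, 6->6, 7->7, 10->10, 11->11
Step 2: d_i = R_x(i) - R_y(i); compute d_i^2.
  (3-12)^2=81, (5-5)^2=0, (12-2)^2=100, (8-8)^2=0, (1-3)^2=4, (9-9)^2=0, (4-4)^2=0, (2-1)^2=1, (7-6)^2=1, (6-7)^2=1, (10-10)^2=0, (11-11)^2=0
sum(d^2) = 188.
Step 3: rho = 1 - 6*188 / (12*(12^2 - 1)) = 1 - 1128/1716 = 0.342657.
Step 4: Under H0, t = rho * sqrt((n-2)/(1-rho^2)) = 1.1534 ~ t(10).
Step 5: Two-sided p-value from the t-distribution with 10 df = 0.275567.
Step 6: alpha = 0.1. fail to reject H0.

rho = 0.3427, p = 0.275567, fail to reject H0 at alpha = 0.1.


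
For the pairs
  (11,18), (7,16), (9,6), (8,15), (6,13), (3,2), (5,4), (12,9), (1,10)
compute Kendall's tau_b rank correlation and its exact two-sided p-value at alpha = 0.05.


Step 1: Enumerate the 36 unordered pairs (i,j) with i<j and classify each by sign(x_j-x_i) * sign(y_j-y_i).
  (1,2):dx=-4,dy=-2->C; (1,3):dx=-2,dy=-12->C; (1,4):dx=-3,dy=-3->C; (1,5):dx=-5,dy=-5->C
  (1,6):dx=-8,dy=-16->C; (1,7):dx=-6,dy=-14->C; (1,8):dx=+1,dy=-9->D; (1,9):dx=-10,dy=-8->C
  (2,3):dx=+2,dy=-10->D; (2,4):dx=+1,dy=-1->D; (2,5):dx=-1,dy=-3->C; (2,6):dx=-4,dy=-14->C
  (2,7):dx=-2,dy=-12->C; (2,8):dx=+5,dy=-7->D; (2,9):dx=-6,dy=-6->C; (3,4):dx=-1,dy=+9->D
  (3,5):dx=-3,dy=+7->D; (3,6):dx=-6,dy=-4->C; (3,7):dx=-4,dy=-2->C; (3,8):dx=+3,dy=+3->C
  (3,9):dx=-8,dy=+4->D; (4,5):dx=-2,dy=-2->C; (4,6):dx=-5,dy=-13->C; (4,7):dx=-3,dy=-11->C
  (4,8):dx=+4,dy=-6->D; (4,9):dx=-7,dy=-5->C; (5,6):dx=-3,dy=-11->C; (5,7):dx=-1,dy=-9->C
  (5,8):dx=+6,dy=-4->D; (5,9):dx=-5,dy=-3->C; (6,7):dx=+2,dy=+2->C; (6,8):dx=+9,dy=+7->C
  (6,9):dx=-2,dy=+8->D; (7,8):dx=+7,dy=+5->C; (7,9):dx=-4,dy=+6->D; (8,9):dx=-11,dy=+1->D
Step 2: C = 24, D = 12, total pairs = 36.
Step 3: tau = (C - D)/(n(n-1)/2) = (24 - 12)/36 = 0.333333.
Step 4: Exact two-sided p-value (enumerate n! = 362880 permutations of y under H0): p = 0.259518.
Step 5: alpha = 0.05. fail to reject H0.

tau_b = 0.3333 (C=24, D=12), p = 0.259518, fail to reject H0.


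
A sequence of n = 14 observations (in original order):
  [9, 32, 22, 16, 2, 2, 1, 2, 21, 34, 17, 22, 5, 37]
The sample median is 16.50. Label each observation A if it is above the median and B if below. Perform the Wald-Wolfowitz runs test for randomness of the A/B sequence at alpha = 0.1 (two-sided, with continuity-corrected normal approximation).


Step 1: Compute median = 16.50; label A = above, B = below.
Labels in order: BAABBBBBAAAABA  (n_A = 7, n_B = 7)
Step 2: Count runs R = 6.
Step 3: Under H0 (random ordering), E[R] = 2*n_A*n_B/(n_A+n_B) + 1 = 2*7*7/14 + 1 = 8.0000.
        Var[R] = 2*n_A*n_B*(2*n_A*n_B - n_A - n_B) / ((n_A+n_B)^2 * (n_A+n_B-1)) = 8232/2548 = 3.2308.
        SD[R] = 1.7974.
Step 4: Continuity-corrected z = (R + 0.5 - E[R]) / SD[R] = (6 + 0.5 - 8.0000) / 1.7974 = -0.8345.
Step 5: Two-sided p-value via normal approximation = 2*(1 - Phi(|z|)) = 0.403986.
Step 6: alpha = 0.1. fail to reject H0.

R = 6, z = -0.8345, p = 0.403986, fail to reject H0.


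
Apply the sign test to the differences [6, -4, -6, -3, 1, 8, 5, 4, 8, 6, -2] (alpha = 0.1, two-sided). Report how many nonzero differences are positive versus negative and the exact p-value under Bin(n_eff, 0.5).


Step 1: Discard zero differences. Original n = 11; n_eff = number of nonzero differences = 11.
Nonzero differences (with sign): +6, -4, -6, -3, +1, +8, +5, +4, +8, +6, -2
Step 2: Count signs: positive = 7, negative = 4.
Step 3: Under H0: P(positive) = 0.5, so the number of positives S ~ Bin(11, 0.5).
Step 4: Two-sided exact p-value = sum of Bin(11,0.5) probabilities at or below the observed probability = 0.548828.
Step 5: alpha = 0.1. fail to reject H0.

n_eff = 11, pos = 7, neg = 4, p = 0.548828, fail to reject H0.


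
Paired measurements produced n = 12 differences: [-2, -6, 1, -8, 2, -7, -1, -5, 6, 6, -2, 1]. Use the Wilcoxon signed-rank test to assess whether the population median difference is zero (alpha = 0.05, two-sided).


Step 1: Drop any zero differences (none here) and take |d_i|.
|d| = [2, 6, 1, 8, 2, 7, 1, 5, 6, 6, 2, 1]
Step 2: Midrank |d_i| (ties get averaged ranks).
ranks: |2|->5, |6|->9, |1|->2, |8|->12, |2|->5, |7|->11, |1|->2, |5|->7, |6|->9, |6|->9, |2|->5, |1|->2
Step 3: Attach original signs; sum ranks with positive sign and with negative sign.
W+ = 2 + 5 + 9 + 9 + 2 = 27
W- = 5 + 9 + 12 + 11 + 2 + 7 + 5 = 51
(Check: W+ + W- = 78 should equal n(n+1)/2 = 78.)
Step 4: Test statistic W = min(W+, W-) = 27.
Step 5: Ties in |d|, so use the tie-corrected normal approximation.
        E[W] = n(n+1)/4 = 12*13/4 = 39.
        Tie groups: |d|=1 (t=3), |d|=2 (t=3), |d|=6 (t=3); sum(t^3 - t) = 72.
        Var[W] = n(n+1)(2n+1)/24 - sum(t^3-t)/48 = 3900/24 - 72/48 = 161.
        z = (W - E[W]) / sqrt(Var[W]) = (27 - 39) / 12.6886 = -0.9457.
        Two-sided p = 2*Phi(z) = 0.344285.
Step 6: alpha = 0.05. fail to reject H0.

W+ = 27, W- = 51, W = min = 27, p = 0.344285, fail to reject H0.


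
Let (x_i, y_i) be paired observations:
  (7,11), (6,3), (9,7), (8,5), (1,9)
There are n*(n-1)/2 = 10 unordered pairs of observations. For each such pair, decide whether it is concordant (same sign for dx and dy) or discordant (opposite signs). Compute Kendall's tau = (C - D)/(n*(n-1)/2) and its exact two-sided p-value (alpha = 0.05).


Step 1: Enumerate the 10 unordered pairs (i,j) with i<j and classify each by sign(x_j-x_i) * sign(y_j-y_i).
  (1,2):dx=-1,dy=-8->C; (1,3):dx=+2,dy=-4->D; (1,4):dx=+1,dy=-6->D; (1,5):dx=-6,dy=-2->C
  (2,3):dx=+3,dy=+4->C; (2,4):dx=+2,dy=+2->C; (2,5):dx=-5,dy=+6->D; (3,4):dx=-1,dy=-2->C
  (3,5):dx=-8,dy=+2->D; (4,5):dx=-7,dy=+4->D
Step 2: C = 5, D = 5, total pairs = 10.
Step 3: tau = (C - D)/(n(n-1)/2) = (5 - 5)/10 = 0.000000.
Step 4: Exact two-sided p-value (enumerate n! = 120 permutations of y under H0): p = 1.000000.
Step 5: alpha = 0.05. fail to reject H0.

tau_b = 0.0000 (C=5, D=5), p = 1.000000, fail to reject H0.


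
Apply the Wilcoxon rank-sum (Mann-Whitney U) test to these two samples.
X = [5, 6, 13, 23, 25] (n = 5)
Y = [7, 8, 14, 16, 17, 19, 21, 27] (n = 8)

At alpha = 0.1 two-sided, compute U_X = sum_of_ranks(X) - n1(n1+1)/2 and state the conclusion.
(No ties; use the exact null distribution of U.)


Step 1: Combine and sort all 13 observations; assign midranks.
sorted (value, group): (5,X), (6,X), (7,Y), (8,Y), (13,X), (14,Y), (16,Y), (17,Y), (19,Y), (21,Y), (23,X), (25,X), (27,Y)
ranks: 5->1, 6->2, 7->3, 8->4, 13->5, 14->6, 16->7, 17->8, 19->9, 21->10, 23->11, 25->12, 27->13
Step 2: Rank sum for X: R1 = 1 + 2 + 5 + 11 + 12 = 31.
Step 3: U_X = R1 - n1(n1+1)/2 = 31 - 5*6/2 = 31 - 15 = 16.
       U_Y = n1*n2 - U_X = 40 - 16 = 24.
Step 4: No ties, so the exact null distribution of U (based on enumerating the C(13,5) = 1287 equally likely rank assignments) gives the two-sided p-value.
Step 5: p-value = 0.621601; compare to alpha = 0.1. fail to reject H0.

U_X = 16, p = 0.621601, fail to reject H0 at alpha = 0.1.


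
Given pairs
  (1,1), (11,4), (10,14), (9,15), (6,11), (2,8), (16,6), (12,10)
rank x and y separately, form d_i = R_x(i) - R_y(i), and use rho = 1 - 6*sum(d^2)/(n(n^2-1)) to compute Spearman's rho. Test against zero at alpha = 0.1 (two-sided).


Step 1: Rank x and y separately (midranks; no ties here).
rank(x): 1->1, 11->6, 10->5, 9->4, 6->3, 2->2, 16->8, 12->7
rank(y): 1->1, 4->2, 14->7, 15->8, 11->6, 8->4, 6->3, 10->5
Step 2: d_i = R_x(i) - R_y(i); compute d_i^2.
  (1-1)^2=0, (6-2)^2=16, (5-7)^2=4, (4-8)^2=16, (3-6)^2=9, (2-4)^2=4, (8-3)^2=25, (7-5)^2=4
sum(d^2) = 78.
Step 3: rho = 1 - 6*78 / (8*(8^2 - 1)) = 1 - 468/504 = 0.071429.
Step 4: Under H0, t = rho * sqrt((n-2)/(1-rho^2)) = 0.1754 ~ t(6).
Step 5: Two-sided p-value from the t-distribution with 6 df = 0.866526.
Step 6: alpha = 0.1. fail to reject H0.

rho = 0.0714, p = 0.866526, fail to reject H0 at alpha = 0.1.


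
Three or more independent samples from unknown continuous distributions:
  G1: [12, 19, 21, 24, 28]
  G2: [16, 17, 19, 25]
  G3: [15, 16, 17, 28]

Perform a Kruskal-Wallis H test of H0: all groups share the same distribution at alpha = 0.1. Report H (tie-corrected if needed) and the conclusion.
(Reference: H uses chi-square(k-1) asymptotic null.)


Step 1: Combine all N = 13 observations and assign midranks.
sorted (value, group, rank): (12,G1,1), (15,G3,2), (16,G2,3.5), (16,G3,3.5), (17,G2,5.5), (17,G3,5.5), (19,G1,7.5), (19,G2,7.5), (21,G1,9), (24,G1,10), (25,G2,11), (28,G1,12.5), (28,G3,12.5)
Step 2: Sum ranks within each group.
R_1 = 40 (n_1 = 5)
R_2 = 27.5 (n_2 = 4)
R_3 = 23.5 (n_3 = 4)
Step 3: H = 12/(N(N+1)) * sum(R_i^2/n_i) - 3(N+1)
     = 12/(13*14) * (40^2/5 + 27.5^2/4 + 23.5^2/4) - 3*14
     = 0.065934 * 647.125 - 42
     = 0.667582.
Step 4: Ties present; correction factor C = 1 - 24/(13^3 - 13) = 0.989011. Corrected H = 0.667582 / 0.989011 = 0.675000.
Step 5: Under H0, H ~ chi^2(2); p-value = 0.713552.
Step 6: alpha = 0.1. fail to reject H0.

H = 0.6750, df = 2, p = 0.713552, fail to reject H0.


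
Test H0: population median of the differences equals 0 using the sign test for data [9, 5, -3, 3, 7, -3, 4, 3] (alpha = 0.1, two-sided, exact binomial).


Step 1: Discard zero differences. Original n = 8; n_eff = number of nonzero differences = 8.
Nonzero differences (with sign): +9, +5, -3, +3, +7, -3, +4, +3
Step 2: Count signs: positive = 6, negative = 2.
Step 3: Under H0: P(positive) = 0.5, so the number of positives S ~ Bin(8, 0.5).
Step 4: Two-sided exact p-value = sum of Bin(8,0.5) probabilities at or below the observed probability = 0.289062.
Step 5: alpha = 0.1. fail to reject H0.

n_eff = 8, pos = 6, neg = 2, p = 0.289062, fail to reject H0.


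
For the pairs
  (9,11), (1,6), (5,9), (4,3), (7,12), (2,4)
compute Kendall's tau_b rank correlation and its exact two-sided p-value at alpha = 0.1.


Step 1: Enumerate the 15 unordered pairs (i,j) with i<j and classify each by sign(x_j-x_i) * sign(y_j-y_i).
  (1,2):dx=-8,dy=-5->C; (1,3):dx=-4,dy=-2->C; (1,4):dx=-5,dy=-8->C; (1,5):dx=-2,dy=+1->D
  (1,6):dx=-7,dy=-7->C; (2,3):dx=+4,dy=+3->C; (2,4):dx=+3,dy=-3->D; (2,5):dx=+6,dy=+6->C
  (2,6):dx=+1,dy=-2->D; (3,4):dx=-1,dy=-6->C; (3,5):dx=+2,dy=+3->C; (3,6):dx=-3,dy=-5->C
  (4,5):dx=+3,dy=+9->C; (4,6):dx=-2,dy=+1->D; (5,6):dx=-5,dy=-8->C
Step 2: C = 11, D = 4, total pairs = 15.
Step 3: tau = (C - D)/(n(n-1)/2) = (11 - 4)/15 = 0.466667.
Step 4: Exact two-sided p-value (enumerate n! = 720 permutations of y under H0): p = 0.272222.
Step 5: alpha = 0.1. fail to reject H0.

tau_b = 0.4667 (C=11, D=4), p = 0.272222, fail to reject H0.


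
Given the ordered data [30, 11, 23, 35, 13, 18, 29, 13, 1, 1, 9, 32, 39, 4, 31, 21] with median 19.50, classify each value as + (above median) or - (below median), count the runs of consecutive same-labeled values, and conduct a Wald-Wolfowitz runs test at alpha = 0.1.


Step 1: Compute median = 19.50; label A = above, B = below.
Labels in order: ABAABBABBBBAABAA  (n_A = 8, n_B = 8)
Step 2: Count runs R = 9.
Step 3: Under H0 (random ordering), E[R] = 2*n_A*n_B/(n_A+n_B) + 1 = 2*8*8/16 + 1 = 9.0000.
        Var[R] = 2*n_A*n_B*(2*n_A*n_B - n_A - n_B) / ((n_A+n_B)^2 * (n_A+n_B-1)) = 14336/3840 = 3.7333.
        SD[R] = 1.9322.
Step 4: R = E[R], so z = 0 with no continuity correction.
Step 5: Two-sided p-value via normal approximation = 2*(1 - Phi(|z|)) = 1.000000.
Step 6: alpha = 0.1. fail to reject H0.

R = 9, z = 0.0000, p = 1.000000, fail to reject H0.


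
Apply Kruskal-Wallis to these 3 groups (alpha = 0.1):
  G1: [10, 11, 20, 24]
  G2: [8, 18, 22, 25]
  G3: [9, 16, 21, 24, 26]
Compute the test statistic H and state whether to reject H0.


Step 1: Combine all N = 13 observations and assign midranks.
sorted (value, group, rank): (8,G2,1), (9,G3,2), (10,G1,3), (11,G1,4), (16,G3,5), (18,G2,6), (20,G1,7), (21,G3,8), (22,G2,9), (24,G1,10.5), (24,G3,10.5), (25,G2,12), (26,G3,13)
Step 2: Sum ranks within each group.
R_1 = 24.5 (n_1 = 4)
R_2 = 28 (n_2 = 4)
R_3 = 38.5 (n_3 = 5)
Step 3: H = 12/(N(N+1)) * sum(R_i^2/n_i) - 3(N+1)
     = 12/(13*14) * (24.5^2/4 + 28^2/4 + 38.5^2/5) - 3*14
     = 0.065934 * 642.513 - 42
     = 0.363462.
Step 4: Ties present; correction factor C = 1 - 6/(13^3 - 13) = 0.997253. Corrected H = 0.363462 / 0.997253 = 0.364463.
Step 5: Under H0, H ~ chi^2(2); p-value = 0.833408.
Step 6: alpha = 0.1. fail to reject H0.

H = 0.3645, df = 2, p = 0.833408, fail to reject H0.


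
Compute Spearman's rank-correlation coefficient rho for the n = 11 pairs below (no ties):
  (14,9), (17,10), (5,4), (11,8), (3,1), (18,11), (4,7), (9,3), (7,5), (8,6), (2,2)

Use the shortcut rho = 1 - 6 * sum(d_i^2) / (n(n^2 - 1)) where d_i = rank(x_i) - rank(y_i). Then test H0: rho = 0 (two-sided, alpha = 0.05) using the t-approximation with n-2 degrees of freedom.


Step 1: Rank x and y separately (midranks; no ties here).
rank(x): 14->9, 17->10, 5->4, 11->8, 3->2, 18->11, 4->3, 9->7, 7->5, 8->6, 2->1
rank(y): 9->9, 10->10, 4->4, 8->8, 1->1, 11->11, 7->7, 3->3, 5->5, 6->6, 2->2
Step 2: d_i = R_x(i) - R_y(i); compute d_i^2.
  (9-9)^2=0, (10-10)^2=0, (4-4)^2=0, (8-8)^2=0, (2-1)^2=1, (11-11)^2=0, (3-7)^2=16, (7-3)^2=16, (5-5)^2=0, (6-6)^2=0, (1-2)^2=1
sum(d^2) = 34.
Step 3: rho = 1 - 6*34 / (11*(11^2 - 1)) = 1 - 204/1320 = 0.845455.
Step 4: Under H0, t = rho * sqrt((n-2)/(1-rho^2)) = 4.7493 ~ t(9).
Step 5: Two-sided p-value from the t-distribution with 9 df = 0.001045.
Step 6: alpha = 0.05. reject H0.

rho = 0.8455, p = 0.001045, reject H0 at alpha = 0.05.


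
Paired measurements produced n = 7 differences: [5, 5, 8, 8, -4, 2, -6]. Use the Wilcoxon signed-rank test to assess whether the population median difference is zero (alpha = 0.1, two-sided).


Step 1: Drop any zero differences (none here) and take |d_i|.
|d| = [5, 5, 8, 8, 4, 2, 6]
Step 2: Midrank |d_i| (ties get averaged ranks).
ranks: |5|->3.5, |5|->3.5, |8|->6.5, |8|->6.5, |4|->2, |2|->1, |6|->5
Step 3: Attach original signs; sum ranks with positive sign and with negative sign.
W+ = 3.5 + 3.5 + 6.5 + 6.5 + 1 = 21
W- = 2 + 5 = 7
(Check: W+ + W- = 28 should equal n(n+1)/2 = 28.)
Step 4: Test statistic W = min(W+, W-) = 7.
Step 5: Ties in |d|, so use the tie-corrected normal approximation.
        E[W] = n(n+1)/4 = 7*8/4 = 14.
        Tie groups: |d|=5 (t=2), |d|=8 (t=2); sum(t^3 - t) = 12.
        Var[W] = n(n+1)(2n+1)/24 - sum(t^3-t)/48 = 840/24 - 12/48 = 34.75.
        z = (W - E[W]) / sqrt(Var[W]) = (7 - 14) / 5.8949 = -1.1875.
        Two-sided p = 2*Phi(z) = 0.235044.
Step 6: alpha = 0.1. fail to reject H0.

W+ = 21, W- = 7, W = min = 7, p = 0.235044, fail to reject H0.


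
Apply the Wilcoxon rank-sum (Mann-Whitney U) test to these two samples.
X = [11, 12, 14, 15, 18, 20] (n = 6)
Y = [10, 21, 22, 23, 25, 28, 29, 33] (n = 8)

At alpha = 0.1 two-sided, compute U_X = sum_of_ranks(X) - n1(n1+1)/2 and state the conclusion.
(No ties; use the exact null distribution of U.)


Step 1: Combine and sort all 14 observations; assign midranks.
sorted (value, group): (10,Y), (11,X), (12,X), (14,X), (15,X), (18,X), (20,X), (21,Y), (22,Y), (23,Y), (25,Y), (28,Y), (29,Y), (33,Y)
ranks: 10->1, 11->2, 12->3, 14->4, 15->5, 18->6, 20->7, 21->8, 22->9, 23->10, 25->11, 28->12, 29->13, 33->14
Step 2: Rank sum for X: R1 = 2 + 3 + 4 + 5 + 6 + 7 = 27.
Step 3: U_X = R1 - n1(n1+1)/2 = 27 - 6*7/2 = 27 - 21 = 6.
       U_Y = n1*n2 - U_X = 48 - 6 = 42.
Step 4: No ties, so the exact null distribution of U (based on enumerating the C(14,6) = 3003 equally likely rank assignments) gives the two-sided p-value.
Step 5: p-value = 0.019980; compare to alpha = 0.1. reject H0.

U_X = 6, p = 0.019980, reject H0 at alpha = 0.1.


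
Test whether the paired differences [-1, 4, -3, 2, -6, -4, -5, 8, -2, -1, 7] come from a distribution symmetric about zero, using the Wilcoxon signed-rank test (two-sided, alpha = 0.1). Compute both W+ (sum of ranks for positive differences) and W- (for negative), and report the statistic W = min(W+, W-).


Step 1: Drop any zero differences (none here) and take |d_i|.
|d| = [1, 4, 3, 2, 6, 4, 5, 8, 2, 1, 7]
Step 2: Midrank |d_i| (ties get averaged ranks).
ranks: |1|->1.5, |4|->6.5, |3|->5, |2|->3.5, |6|->9, |4|->6.5, |5|->8, |8|->11, |2|->3.5, |1|->1.5, |7|->10
Step 3: Attach original signs; sum ranks with positive sign and with negative sign.
W+ = 6.5 + 3.5 + 11 + 10 = 31
W- = 1.5 + 5 + 9 + 6.5 + 8 + 3.5 + 1.5 = 35
(Check: W+ + W- = 66 should equal n(n+1)/2 = 66.)
Step 4: Test statistic W = min(W+, W-) = 31.
Step 5: Ties in |d|, so use the tie-corrected normal approximation.
        E[W] = n(n+1)/4 = 11*12/4 = 33.
        Tie groups: |d|=1 (t=2), |d|=2 (t=2), |d|=4 (t=2); sum(t^3 - t) = 18.
        Var[W] = n(n+1)(2n+1)/24 - sum(t^3-t)/48 = 3036/24 - 18/48 = 126.125.
        z = (W - E[W]) / sqrt(Var[W]) = (31 - 33) / 11.2305 = -0.1781.
        Two-sided p = 2*Phi(z) = 0.858656.
Step 6: alpha = 0.1. fail to reject H0.

W+ = 31, W- = 35, W = min = 31, p = 0.858656, fail to reject H0.


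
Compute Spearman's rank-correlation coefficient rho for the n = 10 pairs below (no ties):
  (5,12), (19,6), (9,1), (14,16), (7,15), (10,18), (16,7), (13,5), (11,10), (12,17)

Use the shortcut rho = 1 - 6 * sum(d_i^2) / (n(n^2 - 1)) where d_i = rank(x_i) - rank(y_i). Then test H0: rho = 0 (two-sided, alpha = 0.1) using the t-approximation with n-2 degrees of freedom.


Step 1: Rank x and y separately (midranks; no ties here).
rank(x): 5->1, 19->10, 9->3, 14->8, 7->2, 10->4, 16->9, 13->7, 11->5, 12->6
rank(y): 12->6, 6->3, 1->1, 16->8, 15->7, 18->10, 7->4, 5->2, 10->5, 17->9
Step 2: d_i = R_x(i) - R_y(i); compute d_i^2.
  (1-6)^2=25, (10-3)^2=49, (3-1)^2=4, (8-8)^2=0, (2-7)^2=25, (4-10)^2=36, (9-4)^2=25, (7-2)^2=25, (5-5)^2=0, (6-9)^2=9
sum(d^2) = 198.
Step 3: rho = 1 - 6*198 / (10*(10^2 - 1)) = 1 - 1188/990 = -0.200000.
Step 4: Under H0, t = rho * sqrt((n-2)/(1-rho^2)) = -0.5774 ~ t(8).
Step 5: Two-sided p-value from the t-distribution with 8 df = 0.579584.
Step 6: alpha = 0.1. fail to reject H0.

rho = -0.2000, p = 0.579584, fail to reject H0 at alpha = 0.1.


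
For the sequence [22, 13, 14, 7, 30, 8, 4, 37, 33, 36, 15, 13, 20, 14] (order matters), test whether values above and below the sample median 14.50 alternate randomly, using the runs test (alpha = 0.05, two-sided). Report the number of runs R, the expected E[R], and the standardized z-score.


Step 1: Compute median = 14.50; label A = above, B = below.
Labels in order: ABBBABBAAAABAB  (n_A = 7, n_B = 7)
Step 2: Count runs R = 8.
Step 3: Under H0 (random ordering), E[R] = 2*n_A*n_B/(n_A+n_B) + 1 = 2*7*7/14 + 1 = 8.0000.
        Var[R] = 2*n_A*n_B*(2*n_A*n_B - n_A - n_B) / ((n_A+n_B)^2 * (n_A+n_B-1)) = 8232/2548 = 3.2308.
        SD[R] = 1.7974.
Step 4: R = E[R], so z = 0 with no continuity correction.
Step 5: Two-sided p-value via normal approximation = 2*(1 - Phi(|z|)) = 1.000000.
Step 6: alpha = 0.05. fail to reject H0.

R = 8, z = 0.0000, p = 1.000000, fail to reject H0.


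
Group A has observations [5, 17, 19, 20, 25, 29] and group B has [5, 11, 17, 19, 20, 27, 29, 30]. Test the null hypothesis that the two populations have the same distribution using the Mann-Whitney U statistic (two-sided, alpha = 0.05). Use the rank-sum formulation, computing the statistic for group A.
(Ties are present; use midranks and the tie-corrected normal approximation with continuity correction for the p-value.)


Step 1: Combine and sort all 14 observations; assign midranks.
sorted (value, group): (5,X), (5,Y), (11,Y), (17,X), (17,Y), (19,X), (19,Y), (20,X), (20,Y), (25,X), (27,Y), (29,X), (29,Y), (30,Y)
ranks: 5->1.5, 5->1.5, 11->3, 17->4.5, 17->4.5, 19->6.5, 19->6.5, 20->8.5, 20->8.5, 25->10, 27->11, 29->12.5, 29->12.5, 30->14
Step 2: Rank sum for X: R1 = 1.5 + 4.5 + 6.5 + 8.5 + 10 + 12.5 = 43.5.
Step 3: U_X = R1 - n1(n1+1)/2 = 43.5 - 6*7/2 = 43.5 - 21 = 22.5.
       U_Y = n1*n2 - U_X = 48 - 22.5 = 25.5.
Step 4: Ties are present, so use the tie-corrected normal approximation (with continuity correction) for the p-value.
Step 5: p-value = 0.896713; compare to alpha = 0.05. fail to reject H0.

U_X = 22.5, p = 0.896713, fail to reject H0 at alpha = 0.05.


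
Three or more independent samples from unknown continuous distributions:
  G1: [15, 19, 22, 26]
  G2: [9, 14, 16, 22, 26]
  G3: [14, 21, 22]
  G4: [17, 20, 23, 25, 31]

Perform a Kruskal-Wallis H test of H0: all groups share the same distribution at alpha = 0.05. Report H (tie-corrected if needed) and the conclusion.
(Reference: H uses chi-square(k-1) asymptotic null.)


Step 1: Combine all N = 17 observations and assign midranks.
sorted (value, group, rank): (9,G2,1), (14,G2,2.5), (14,G3,2.5), (15,G1,4), (16,G2,5), (17,G4,6), (19,G1,7), (20,G4,8), (21,G3,9), (22,G1,11), (22,G2,11), (22,G3,11), (23,G4,13), (25,G4,14), (26,G1,15.5), (26,G2,15.5), (31,G4,17)
Step 2: Sum ranks within each group.
R_1 = 37.5 (n_1 = 4)
R_2 = 35 (n_2 = 5)
R_3 = 22.5 (n_3 = 3)
R_4 = 58 (n_4 = 5)
Step 3: H = 12/(N(N+1)) * sum(R_i^2/n_i) - 3(N+1)
     = 12/(17*18) * (37.5^2/4 + 35^2/5 + 22.5^2/3 + 58^2/5) - 3*18
     = 0.039216 * 1438.11 - 54
     = 2.396569.
Step 4: Ties present; correction factor C = 1 - 36/(17^3 - 17) = 0.992647. Corrected H = 2.396569 / 0.992647 = 2.414321.
Step 5: Under H0, H ~ chi^2(3); p-value = 0.490974.
Step 6: alpha = 0.05. fail to reject H0.

H = 2.4143, df = 3, p = 0.490974, fail to reject H0.


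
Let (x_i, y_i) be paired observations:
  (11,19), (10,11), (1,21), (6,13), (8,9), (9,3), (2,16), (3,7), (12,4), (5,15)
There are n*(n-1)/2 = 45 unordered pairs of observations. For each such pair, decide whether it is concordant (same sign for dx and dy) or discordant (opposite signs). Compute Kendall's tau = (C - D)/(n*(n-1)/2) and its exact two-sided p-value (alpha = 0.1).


Step 1: Enumerate the 45 unordered pairs (i,j) with i<j and classify each by sign(x_j-x_i) * sign(y_j-y_i).
  (1,2):dx=-1,dy=-8->C; (1,3):dx=-10,dy=+2->D; (1,4):dx=-5,dy=-6->C; (1,5):dx=-3,dy=-10->C
  (1,6):dx=-2,dy=-16->C; (1,7):dx=-9,dy=-3->C; (1,8):dx=-8,dy=-12->C; (1,9):dx=+1,dy=-15->D
  (1,10):dx=-6,dy=-4->C; (2,3):dx=-9,dy=+10->D; (2,4):dx=-4,dy=+2->D; (2,5):dx=-2,dy=-2->C
  (2,6):dx=-1,dy=-8->C; (2,7):dx=-8,dy=+5->D; (2,8):dx=-7,dy=-4->C; (2,9):dx=+2,dy=-7->D
  (2,10):dx=-5,dy=+4->D; (3,4):dx=+5,dy=-8->D; (3,5):dx=+7,dy=-12->D; (3,6):dx=+8,dy=-18->D
  (3,7):dx=+1,dy=-5->D; (3,8):dx=+2,dy=-14->D; (3,9):dx=+11,dy=-17->D; (3,10):dx=+4,dy=-6->D
  (4,5):dx=+2,dy=-4->D; (4,6):dx=+3,dy=-10->D; (4,7):dx=-4,dy=+3->D; (4,8):dx=-3,dy=-6->C
  (4,9):dx=+6,dy=-9->D; (4,10):dx=-1,dy=+2->D; (5,6):dx=+1,dy=-6->D; (5,7):dx=-6,dy=+7->D
  (5,8):dx=-5,dy=-2->C; (5,9):dx=+4,dy=-5->D; (5,10):dx=-3,dy=+6->D; (6,7):dx=-7,dy=+13->D
  (6,8):dx=-6,dy=+4->D; (6,9):dx=+3,dy=+1->C; (6,10):dx=-4,dy=+12->D; (7,8):dx=+1,dy=-9->D
  (7,9):dx=+10,dy=-12->D; (7,10):dx=+3,dy=-1->D; (8,9):dx=+9,dy=-3->D; (8,10):dx=+2,dy=+8->C
  (9,10):dx=-7,dy=+11->D
Step 2: C = 14, D = 31, total pairs = 45.
Step 3: tau = (C - D)/(n(n-1)/2) = (14 - 31)/45 = -0.377778.
Step 4: Exact two-sided p-value (enumerate n! = 3628800 permutations of y under H0): p = 0.155742.
Step 5: alpha = 0.1. fail to reject H0.

tau_b = -0.3778 (C=14, D=31), p = 0.155742, fail to reject H0.


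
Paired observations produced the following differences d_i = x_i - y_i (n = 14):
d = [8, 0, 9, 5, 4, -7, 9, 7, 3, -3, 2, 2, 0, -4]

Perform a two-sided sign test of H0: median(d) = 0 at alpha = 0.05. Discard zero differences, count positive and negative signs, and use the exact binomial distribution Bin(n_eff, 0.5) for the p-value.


Step 1: Discard zero differences. Original n = 14; n_eff = number of nonzero differences = 12.
Nonzero differences (with sign): +8, +9, +5, +4, -7, +9, +7, +3, -3, +2, +2, -4
Step 2: Count signs: positive = 9, negative = 3.
Step 3: Under H0: P(positive) = 0.5, so the number of positives S ~ Bin(12, 0.5).
Step 4: Two-sided exact p-value = sum of Bin(12,0.5) probabilities at or below the observed probability = 0.145996.
Step 5: alpha = 0.05. fail to reject H0.

n_eff = 12, pos = 9, neg = 3, p = 0.145996, fail to reject H0.


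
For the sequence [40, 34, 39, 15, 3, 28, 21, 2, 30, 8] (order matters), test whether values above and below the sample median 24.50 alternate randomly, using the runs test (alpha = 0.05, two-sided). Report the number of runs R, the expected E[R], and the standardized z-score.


Step 1: Compute median = 24.50; label A = above, B = below.
Labels in order: AAABBABBAB  (n_A = 5, n_B = 5)
Step 2: Count runs R = 6.
Step 3: Under H0 (random ordering), E[R] = 2*n_A*n_B/(n_A+n_B) + 1 = 2*5*5/10 + 1 = 6.0000.
        Var[R] = 2*n_A*n_B*(2*n_A*n_B - n_A - n_B) / ((n_A+n_B)^2 * (n_A+n_B-1)) = 2000/900 = 2.2222.
        SD[R] = 1.4907.
Step 4: R = E[R], so z = 0 with no continuity correction.
Step 5: Two-sided p-value via normal approximation = 2*(1 - Phi(|z|)) = 1.000000.
Step 6: alpha = 0.05. fail to reject H0.

R = 6, z = 0.0000, p = 1.000000, fail to reject H0.


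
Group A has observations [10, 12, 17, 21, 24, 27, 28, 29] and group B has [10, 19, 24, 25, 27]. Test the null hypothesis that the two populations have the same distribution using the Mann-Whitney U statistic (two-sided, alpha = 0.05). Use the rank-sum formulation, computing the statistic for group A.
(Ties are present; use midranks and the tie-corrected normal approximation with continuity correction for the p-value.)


Step 1: Combine and sort all 13 observations; assign midranks.
sorted (value, group): (10,X), (10,Y), (12,X), (17,X), (19,Y), (21,X), (24,X), (24,Y), (25,Y), (27,X), (27,Y), (28,X), (29,X)
ranks: 10->1.5, 10->1.5, 12->3, 17->4, 19->5, 21->6, 24->7.5, 24->7.5, 25->9, 27->10.5, 27->10.5, 28->12, 29->13
Step 2: Rank sum for X: R1 = 1.5 + 3 + 4 + 6 + 7.5 + 10.5 + 12 + 13 = 57.5.
Step 3: U_X = R1 - n1(n1+1)/2 = 57.5 - 8*9/2 = 57.5 - 36 = 21.5.
       U_Y = n1*n2 - U_X = 40 - 21.5 = 18.5.
Step 4: Ties are present, so use the tie-corrected normal approximation (with continuity correction) for the p-value.
Step 5: p-value = 0.883138; compare to alpha = 0.05. fail to reject H0.

U_X = 21.5, p = 0.883138, fail to reject H0 at alpha = 0.05.


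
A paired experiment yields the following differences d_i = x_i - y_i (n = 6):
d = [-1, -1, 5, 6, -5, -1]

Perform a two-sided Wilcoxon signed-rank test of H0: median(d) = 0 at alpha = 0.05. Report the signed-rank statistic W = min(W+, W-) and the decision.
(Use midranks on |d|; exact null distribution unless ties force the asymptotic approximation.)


Step 1: Drop any zero differences (none here) and take |d_i|.
|d| = [1, 1, 5, 6, 5, 1]
Step 2: Midrank |d_i| (ties get averaged ranks).
ranks: |1|->2, |1|->2, |5|->4.5, |6|->6, |5|->4.5, |1|->2
Step 3: Attach original signs; sum ranks with positive sign and with negative sign.
W+ = 4.5 + 6 = 10.5
W- = 2 + 2 + 4.5 + 2 = 10.5
(Check: W+ + W- = 21 should equal n(n+1)/2 = 21.)
Step 4: Test statistic W = min(W+, W-) = 10.5.
Step 5: Ties in |d|, so use the tie-corrected normal approximation.
        E[W] = n(n+1)/4 = 6*7/4 = 10.5.
        Tie groups: |d|=1 (t=3), |d|=5 (t=2); sum(t^3 - t) = 30.
        Var[W] = n(n+1)(2n+1)/24 - sum(t^3-t)/48 = 546/24 - 30/48 = 22.125.
        z = (W - E[W]) / sqrt(Var[W]) = (10.5 - 10.5) / 4.7037 = 0.0000.
        Two-sided p = 2*Phi(z) = 1.000000.
Step 6: alpha = 0.05. fail to reject H0.

W+ = 10.5, W- = 10.5, W = min = 10.5, p = 1.000000, fail to reject H0.


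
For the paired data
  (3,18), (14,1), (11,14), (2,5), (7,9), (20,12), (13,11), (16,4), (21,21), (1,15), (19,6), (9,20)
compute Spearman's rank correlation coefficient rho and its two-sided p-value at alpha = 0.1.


Step 1: Rank x and y separately (midranks; no ties here).
rank(x): 3->3, 14->8, 11->6, 2->2, 7->4, 20->11, 13->7, 16->9, 21->12, 1->1, 19->10, 9->5
rank(y): 18->10, 1->1, 14->8, 5->3, 9->5, 12->7, 11->6, 4->2, 21->12, 15->9, 6->4, 20->11
Step 2: d_i = R_x(i) - R_y(i); compute d_i^2.
  (3-10)^2=49, (8-1)^2=49, (6-8)^2=4, (2-3)^2=1, (4-5)^2=1, (11-7)^2=16, (7-6)^2=1, (9-2)^2=49, (12-12)^2=0, (1-9)^2=64, (10-4)^2=36, (5-11)^2=36
sum(d^2) = 306.
Step 3: rho = 1 - 6*306 / (12*(12^2 - 1)) = 1 - 1836/1716 = -0.069930.
Step 4: Under H0, t = rho * sqrt((n-2)/(1-rho^2)) = -0.2217 ~ t(10).
Step 5: Two-sided p-value from the t-distribution with 10 df = 0.829024.
Step 6: alpha = 0.1. fail to reject H0.

rho = -0.0699, p = 0.829024, fail to reject H0 at alpha = 0.1.


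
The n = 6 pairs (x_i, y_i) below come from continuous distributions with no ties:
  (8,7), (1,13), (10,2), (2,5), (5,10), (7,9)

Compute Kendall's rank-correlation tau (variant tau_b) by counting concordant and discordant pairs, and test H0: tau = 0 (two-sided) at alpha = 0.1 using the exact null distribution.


Step 1: Enumerate the 15 unordered pairs (i,j) with i<j and classify each by sign(x_j-x_i) * sign(y_j-y_i).
  (1,2):dx=-7,dy=+6->D; (1,3):dx=+2,dy=-5->D; (1,4):dx=-6,dy=-2->C; (1,5):dx=-3,dy=+3->D
  (1,6):dx=-1,dy=+2->D; (2,3):dx=+9,dy=-11->D; (2,4):dx=+1,dy=-8->D; (2,5):dx=+4,dy=-3->D
  (2,6):dx=+6,dy=-4->D; (3,4):dx=-8,dy=+3->D; (3,5):dx=-5,dy=+8->D; (3,6):dx=-3,dy=+7->D
  (4,5):dx=+3,dy=+5->C; (4,6):dx=+5,dy=+4->C; (5,6):dx=+2,dy=-1->D
Step 2: C = 3, D = 12, total pairs = 15.
Step 3: tau = (C - D)/(n(n-1)/2) = (3 - 12)/15 = -0.600000.
Step 4: Exact two-sided p-value (enumerate n! = 720 permutations of y under H0): p = 0.136111.
Step 5: alpha = 0.1. fail to reject H0.

tau_b = -0.6000 (C=3, D=12), p = 0.136111, fail to reject H0.


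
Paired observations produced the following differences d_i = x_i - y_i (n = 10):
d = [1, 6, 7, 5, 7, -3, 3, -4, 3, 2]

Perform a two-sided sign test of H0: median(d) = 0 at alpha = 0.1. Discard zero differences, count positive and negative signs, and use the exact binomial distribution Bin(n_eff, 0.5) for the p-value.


Step 1: Discard zero differences. Original n = 10; n_eff = number of nonzero differences = 10.
Nonzero differences (with sign): +1, +6, +7, +5, +7, -3, +3, -4, +3, +2
Step 2: Count signs: positive = 8, negative = 2.
Step 3: Under H0: P(positive) = 0.5, so the number of positives S ~ Bin(10, 0.5).
Step 4: Two-sided exact p-value = sum of Bin(10,0.5) probabilities at or below the observed probability = 0.109375.
Step 5: alpha = 0.1. fail to reject H0.

n_eff = 10, pos = 8, neg = 2, p = 0.109375, fail to reject H0.


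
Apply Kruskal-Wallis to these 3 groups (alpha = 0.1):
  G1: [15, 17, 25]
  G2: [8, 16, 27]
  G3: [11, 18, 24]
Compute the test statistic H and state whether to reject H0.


Step 1: Combine all N = 9 observations and assign midranks.
sorted (value, group, rank): (8,G2,1), (11,G3,2), (15,G1,3), (16,G2,4), (17,G1,5), (18,G3,6), (24,G3,7), (25,G1,8), (27,G2,9)
Step 2: Sum ranks within each group.
R_1 = 16 (n_1 = 3)
R_2 = 14 (n_2 = 3)
R_3 = 15 (n_3 = 3)
Step 3: H = 12/(N(N+1)) * sum(R_i^2/n_i) - 3(N+1)
     = 12/(9*10) * (16^2/3 + 14^2/3 + 15^2/3) - 3*10
     = 0.133333 * 225.667 - 30
     = 0.088889.
Step 4: No ties, so H is used without correction.
Step 5: Under H0, H ~ chi^2(2); p-value = 0.956529.
Step 6: alpha = 0.1. fail to reject H0.

H = 0.0889, df = 2, p = 0.956529, fail to reject H0.


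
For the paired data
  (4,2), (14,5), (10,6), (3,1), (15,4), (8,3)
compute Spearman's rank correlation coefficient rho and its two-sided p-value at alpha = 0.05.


Step 1: Rank x and y separately (midranks; no ties here).
rank(x): 4->2, 14->5, 10->4, 3->1, 15->6, 8->3
rank(y): 2->2, 5->5, 6->6, 1->1, 4->4, 3->3
Step 2: d_i = R_x(i) - R_y(i); compute d_i^2.
  (2-2)^2=0, (5-5)^2=0, (4-6)^2=4, (1-1)^2=0, (6-4)^2=4, (3-3)^2=0
sum(d^2) = 8.
Step 3: rho = 1 - 6*8 / (6*(6^2 - 1)) = 1 - 48/210 = 0.771429.
Step 4: Under H0, t = rho * sqrt((n-2)/(1-rho^2)) = 2.4247 ~ t(4).
Step 5: Two-sided p-value from the t-distribution with 4 df = 0.072397.
Step 6: alpha = 0.05. fail to reject H0.

rho = 0.7714, p = 0.072397, fail to reject H0 at alpha = 0.05.


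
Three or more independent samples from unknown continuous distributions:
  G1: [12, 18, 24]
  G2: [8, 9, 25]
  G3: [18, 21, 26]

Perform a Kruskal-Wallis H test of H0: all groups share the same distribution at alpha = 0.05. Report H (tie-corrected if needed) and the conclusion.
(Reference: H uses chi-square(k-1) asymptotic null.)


Step 1: Combine all N = 9 observations and assign midranks.
sorted (value, group, rank): (8,G2,1), (9,G2,2), (12,G1,3), (18,G1,4.5), (18,G3,4.5), (21,G3,6), (24,G1,7), (25,G2,8), (26,G3,9)
Step 2: Sum ranks within each group.
R_1 = 14.5 (n_1 = 3)
R_2 = 11 (n_2 = 3)
R_3 = 19.5 (n_3 = 3)
Step 3: H = 12/(N(N+1)) * sum(R_i^2/n_i) - 3(N+1)
     = 12/(9*10) * (14.5^2/3 + 11^2/3 + 19.5^2/3) - 3*10
     = 0.133333 * 237.167 - 30
     = 1.622222.
Step 4: Ties present; correction factor C = 1 - 6/(9^3 - 9) = 0.991667. Corrected H = 1.622222 / 0.991667 = 1.635854.
Step 5: Under H0, H ~ chi^2(2); p-value = 0.441346.
Step 6: alpha = 0.05. fail to reject H0.

H = 1.6359, df = 2, p = 0.441346, fail to reject H0.


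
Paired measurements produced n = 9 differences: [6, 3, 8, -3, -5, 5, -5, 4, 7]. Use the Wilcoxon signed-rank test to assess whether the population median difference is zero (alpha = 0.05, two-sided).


Step 1: Drop any zero differences (none here) and take |d_i|.
|d| = [6, 3, 8, 3, 5, 5, 5, 4, 7]
Step 2: Midrank |d_i| (ties get averaged ranks).
ranks: |6|->7, |3|->1.5, |8|->9, |3|->1.5, |5|->5, |5|->5, |5|->5, |4|->3, |7|->8
Step 3: Attach original signs; sum ranks with positive sign and with negative sign.
W+ = 7 + 1.5 + 9 + 5 + 3 + 8 = 33.5
W- = 1.5 + 5 + 5 = 11.5
(Check: W+ + W- = 45 should equal n(n+1)/2 = 45.)
Step 4: Test statistic W = min(W+, W-) = 11.5.
Step 5: Ties in |d|, so use the tie-corrected normal approximation.
        E[W] = n(n+1)/4 = 9*10/4 = 22.5.
        Tie groups: |d|=3 (t=2), |d|=5 (t=3); sum(t^3 - t) = 30.
        Var[W] = n(n+1)(2n+1)/24 - sum(t^3-t)/48 = 1710/24 - 30/48 = 70.625.
        z = (W - E[W]) / sqrt(Var[W]) = (11.5 - 22.5) / 8.4039 = -1.3089.
        Two-sided p = 2*Phi(z) = 0.190561.
Step 6: alpha = 0.05. fail to reject H0.

W+ = 33.5, W- = 11.5, W = min = 11.5, p = 0.190561, fail to reject H0.


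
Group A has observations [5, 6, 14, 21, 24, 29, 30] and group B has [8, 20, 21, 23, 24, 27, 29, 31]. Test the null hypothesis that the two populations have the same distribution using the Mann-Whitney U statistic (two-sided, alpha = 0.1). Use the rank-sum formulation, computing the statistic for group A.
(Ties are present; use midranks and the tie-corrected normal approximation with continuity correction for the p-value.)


Step 1: Combine and sort all 15 observations; assign midranks.
sorted (value, group): (5,X), (6,X), (8,Y), (14,X), (20,Y), (21,X), (21,Y), (23,Y), (24,X), (24,Y), (27,Y), (29,X), (29,Y), (30,X), (31,Y)
ranks: 5->1, 6->2, 8->3, 14->4, 20->5, 21->6.5, 21->6.5, 23->8, 24->9.5, 24->9.5, 27->11, 29->12.5, 29->12.5, 30->14, 31->15
Step 2: Rank sum for X: R1 = 1 + 2 + 4 + 6.5 + 9.5 + 12.5 + 14 = 49.5.
Step 3: U_X = R1 - n1(n1+1)/2 = 49.5 - 7*8/2 = 49.5 - 28 = 21.5.
       U_Y = n1*n2 - U_X = 56 - 21.5 = 34.5.
Step 4: Ties are present, so use the tie-corrected normal approximation (with continuity correction) for the p-value.
Step 5: p-value = 0.486283; compare to alpha = 0.1. fail to reject H0.

U_X = 21.5, p = 0.486283, fail to reject H0 at alpha = 0.1.


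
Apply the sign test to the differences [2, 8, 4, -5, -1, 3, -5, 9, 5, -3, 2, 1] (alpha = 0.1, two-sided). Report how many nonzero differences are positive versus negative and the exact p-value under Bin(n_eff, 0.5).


Step 1: Discard zero differences. Original n = 12; n_eff = number of nonzero differences = 12.
Nonzero differences (with sign): +2, +8, +4, -5, -1, +3, -5, +9, +5, -3, +2, +1
Step 2: Count signs: positive = 8, negative = 4.
Step 3: Under H0: P(positive) = 0.5, so the number of positives S ~ Bin(12, 0.5).
Step 4: Two-sided exact p-value = sum of Bin(12,0.5) probabilities at or below the observed probability = 0.387695.
Step 5: alpha = 0.1. fail to reject H0.

n_eff = 12, pos = 8, neg = 4, p = 0.387695, fail to reject H0.


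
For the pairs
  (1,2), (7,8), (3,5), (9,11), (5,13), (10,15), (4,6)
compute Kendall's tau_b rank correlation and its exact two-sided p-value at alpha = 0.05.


Step 1: Enumerate the 21 unordered pairs (i,j) with i<j and classify each by sign(x_j-x_i) * sign(y_j-y_i).
  (1,2):dx=+6,dy=+6->C; (1,3):dx=+2,dy=+3->C; (1,4):dx=+8,dy=+9->C; (1,5):dx=+4,dy=+11->C
  (1,6):dx=+9,dy=+13->C; (1,7):dx=+3,dy=+4->C; (2,3):dx=-4,dy=-3->C; (2,4):dx=+2,dy=+3->C
  (2,5):dx=-2,dy=+5->D; (2,6):dx=+3,dy=+7->C; (2,7):dx=-3,dy=-2->C; (3,4):dx=+6,dy=+6->C
  (3,5):dx=+2,dy=+8->C; (3,6):dx=+7,dy=+10->C; (3,7):dx=+1,dy=+1->C; (4,5):dx=-4,dy=+2->D
  (4,6):dx=+1,dy=+4->C; (4,7):dx=-5,dy=-5->C; (5,6):dx=+5,dy=+2->C; (5,7):dx=-1,dy=-7->C
  (6,7):dx=-6,dy=-9->C
Step 2: C = 19, D = 2, total pairs = 21.
Step 3: tau = (C - D)/(n(n-1)/2) = (19 - 2)/21 = 0.809524.
Step 4: Exact two-sided p-value (enumerate n! = 5040 permutations of y under H0): p = 0.010714.
Step 5: alpha = 0.05. reject H0.

tau_b = 0.8095 (C=19, D=2), p = 0.010714, reject H0.
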